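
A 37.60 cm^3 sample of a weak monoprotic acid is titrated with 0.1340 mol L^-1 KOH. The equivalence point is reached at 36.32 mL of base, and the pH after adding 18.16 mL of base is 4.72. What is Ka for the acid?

18.16 mL is half of the equivalence volume, so this is the half-equivalence point where [HA] = [A^-].
At half-equivalence pH = pKa, so pKa = 4.72.
Ka = 10^(-4.72) = 1.9 x 10^-5.

1.9 x 10^-5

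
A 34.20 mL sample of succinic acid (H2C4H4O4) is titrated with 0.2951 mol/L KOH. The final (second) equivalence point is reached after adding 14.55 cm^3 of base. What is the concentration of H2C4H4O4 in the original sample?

n(KOH) = 0.2951 x 0.01455 = 0.004294 mol.
At the final (second) equivalence point, 2 mol OH^- react per mol H2C4H4O4, so n(H2C4H4O4) = 0.004294 / 2 = 0.002147 mol.
[H2C4H4O4] = 0.002147 / 0.03420 L = 0.0628 M.

0.0628 M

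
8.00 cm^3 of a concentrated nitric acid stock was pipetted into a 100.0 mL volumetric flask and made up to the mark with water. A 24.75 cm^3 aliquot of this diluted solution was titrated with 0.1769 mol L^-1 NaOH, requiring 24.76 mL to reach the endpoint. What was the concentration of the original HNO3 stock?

n(NaOH) = 0.1769 x 0.02476 = 0.004380 mol.
n(HNO3) in the aliquot = 0.004380 mol.
[diluted HNO3] = 0.004380 / 0.02475 = 0.1770 M.
Dilution factor = 100.0/8.000 = 12.50, so [stock] = 0.1770 x 12.50 = 2.21 M.

2.21 M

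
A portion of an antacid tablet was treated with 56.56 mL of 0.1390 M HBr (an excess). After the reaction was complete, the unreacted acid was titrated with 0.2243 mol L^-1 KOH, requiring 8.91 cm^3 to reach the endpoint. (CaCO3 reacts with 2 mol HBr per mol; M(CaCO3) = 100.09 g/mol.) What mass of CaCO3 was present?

0.293 g

Total n(HBr) added = 0.1390 x 0.05656 = 0.007862 mol.
n(KOH) used = 0.2243 x 0.008910 = 0.001999 mol, which equals the excess n(HBr).
So n(HBr) consumed by the sample = 0.007862 - 0.001999 = 0.005863 mol.
n(CaCO3) = 0.005863 / 2 = 0.002932 mol.
mass = 0.002932 mol x 100.09 g/mol = 0.293 g.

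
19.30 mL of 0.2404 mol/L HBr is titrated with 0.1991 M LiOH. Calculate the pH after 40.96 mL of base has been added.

n(acid) = 0.2404 x 0.01930 = 0.004640 mol; n(LiOH) added = 0.1991 x 0.04096 = 0.008155 mol.
Base is in excess by 0.008155 - 0.004640 = 0.003515 mol in a total volume of 0.06026 L.
[OH^-] = 0.003515/0.06026 = 0.05834 M, so pOH = 1.23 and pH = 14.00 - 1.23 = 12.77.

12.77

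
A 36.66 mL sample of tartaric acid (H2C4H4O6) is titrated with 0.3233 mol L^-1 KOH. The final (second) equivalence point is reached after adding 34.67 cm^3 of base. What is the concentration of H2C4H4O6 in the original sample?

0.153 M

n(KOH) = 0.3233 x 0.03467 = 0.01121 mol.
At the final (second) equivalence point, 2 mol OH^- react per mol H2C4H4O6, so n(H2C4H4O6) = 0.01121 / 2 = 0.005604 mol.
[H2C4H4O6] = 0.005604 / 0.03666 L = 0.153 M.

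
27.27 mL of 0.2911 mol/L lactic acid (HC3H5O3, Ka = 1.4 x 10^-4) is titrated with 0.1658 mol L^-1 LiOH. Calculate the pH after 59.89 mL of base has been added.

n(acid) = 0.2911 x 0.02727 = 0.007938 mol; n(LiOH) added = 0.1658 x 0.05989 = 0.009930 mol.
Base is in excess by 0.009930 - 0.007938 = 0.001991 mol in a total volume of 0.08716 L.
[OH^-] = 0.001991/0.08716 = 0.02285 M, so pOH = 1.64 and pH = 14.00 - 1.64 = 12.36.

12.36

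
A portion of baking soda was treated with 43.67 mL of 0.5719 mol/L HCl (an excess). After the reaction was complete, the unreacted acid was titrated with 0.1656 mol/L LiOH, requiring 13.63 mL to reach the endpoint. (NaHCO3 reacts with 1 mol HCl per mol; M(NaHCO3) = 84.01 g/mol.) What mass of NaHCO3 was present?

Total n(HCl) added = 0.5719 x 0.04367 = 0.02497 mol.
n(LiOH) used = 0.1656 x 0.01363 = 0.002257 mol, which equals the excess n(HCl).
So n(HCl) consumed by the sample = 0.02497 - 0.002257 = 0.02272 mol.
n(NaHCO3) = 0.02272 / 1 = 0.02272 mol.
mass = 0.02272 mol x 84.01 g/mol = 1.91 g.

1.91 g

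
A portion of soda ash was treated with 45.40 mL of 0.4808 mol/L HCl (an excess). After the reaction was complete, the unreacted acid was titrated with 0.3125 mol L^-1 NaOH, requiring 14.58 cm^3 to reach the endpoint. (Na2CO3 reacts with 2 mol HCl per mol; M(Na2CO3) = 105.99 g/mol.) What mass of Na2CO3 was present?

0.915 g

Total n(HCl) added = 0.4808 x 0.04540 = 0.02183 mol.
n(NaOH) used = 0.3125 x 0.01458 = 0.004556 mol, which equals the excess n(HCl).
So n(HCl) consumed by the sample = 0.02183 - 0.004556 = 0.01727 mol.
n(Na2CO3) = 0.01727 / 2 = 0.008636 mol.
mass = 0.008636 mol x 105.99 g/mol = 0.915 g.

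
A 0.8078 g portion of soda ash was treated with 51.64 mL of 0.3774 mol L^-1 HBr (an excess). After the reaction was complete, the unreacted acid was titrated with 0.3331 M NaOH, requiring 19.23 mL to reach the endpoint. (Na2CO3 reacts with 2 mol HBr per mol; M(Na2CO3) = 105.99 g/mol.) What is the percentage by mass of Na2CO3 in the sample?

Total n(HBr) added = 0.3774 x 0.05164 = 0.01949 mol.
n(NaOH) used = 0.3331 x 0.01923 = 0.006406 mol, which equals the excess n(HBr).
So n(HBr) consumed by the sample = 0.01949 - 0.006406 = 0.01308 mol.
n(Na2CO3) = 0.01308 / 2 = 0.006542 mol.
mass Na2CO3 = 0.006542 x 105.99 = 0.6934 g, so %Na2CO3 = 0.6934/0.8078 x 100 = 85.8%.

85.8%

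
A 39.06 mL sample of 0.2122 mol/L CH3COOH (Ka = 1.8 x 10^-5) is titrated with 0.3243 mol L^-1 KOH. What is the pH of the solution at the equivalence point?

n(CH3COOH) = 0.2122 x 0.03906 = 0.008289 mol; V(KOH) at equivalence = 0.008289/0.3243 = 0.02556 L.
At equivalence all the acid is converted to CH3COO-; total volume = 0.03906 + 0.02556 = 0.06462 L, so [CH3COO-] = 0.008289/0.06462 = 0.1283 M.
Kb = Kw/Ka = 1.0e-14 / 1.8 x 10^-5 = 5.56e-10.
[OH^-] = sqrt(Kb x [CH3COO-]) = sqrt(5.56e-10 x 0.1283) = 8.44e-6 M.
pOH = 5.07, so pH = 14.00 - 5.07 = 8.93.

8.93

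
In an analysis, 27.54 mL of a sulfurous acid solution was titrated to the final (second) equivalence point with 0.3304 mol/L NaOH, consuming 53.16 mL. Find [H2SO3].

0.319 M

n(NaOH) = 0.3304 x 0.05316 = 0.01756 mol.
At the final (second) equivalence point, 2 mol OH^- react per mol H2SO3, so n(H2SO3) = 0.01756 / 2 = 0.008782 mol.
[H2SO3] = 0.008782 / 0.02754 L = 0.319 M.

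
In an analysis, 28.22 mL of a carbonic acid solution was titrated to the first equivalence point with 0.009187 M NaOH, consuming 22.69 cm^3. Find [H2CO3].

n(NaOH) = 0.009187 x 0.02269 = 0.0002085 mol.
At the first equivalence point, 1 mol OH^- react per mol H2CO3, so n(H2CO3) = 0.0002085 / 1 = 0.0002085 mol.
[H2CO3] = 0.0002085 / 0.02822 L = 0.00739 M.

0.00739 M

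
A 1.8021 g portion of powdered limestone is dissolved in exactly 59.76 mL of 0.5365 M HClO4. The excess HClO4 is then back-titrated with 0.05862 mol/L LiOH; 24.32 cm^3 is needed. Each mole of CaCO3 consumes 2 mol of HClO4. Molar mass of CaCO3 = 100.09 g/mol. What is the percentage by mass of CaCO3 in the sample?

85.1%

Total n(HClO4) added = 0.5365 x 0.05976 = 0.03206 mol.
n(LiOH) used = 0.05862 x 0.02432 = 0.001426 mol, which equals the excess n(HClO4).
So n(HClO4) consumed by the sample = 0.03206 - 0.001426 = 0.03064 mol.
n(CaCO3) = 0.03064 / 2 = 0.01532 mol.
mass CaCO3 = 0.01532 x 100.09 = 1.533 g, so %CaCO3 = 1.533/1.8021 x 100 = 85.1%.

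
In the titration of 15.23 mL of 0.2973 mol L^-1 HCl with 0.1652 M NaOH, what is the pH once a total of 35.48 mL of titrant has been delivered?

12.42

n(acid) = 0.2973 x 0.01523 = 0.004528 mol; n(NaOH) added = 0.1652 x 0.03548 = 0.005861 mol.
Base is in excess by 0.005861 - 0.004528 = 0.001333 mol in a total volume of 0.05071 L.
[OH^-] = 0.001333/0.05071 = 0.02629 M, so pOH = 1.58 and pH = 14.00 - 1.58 = 12.42.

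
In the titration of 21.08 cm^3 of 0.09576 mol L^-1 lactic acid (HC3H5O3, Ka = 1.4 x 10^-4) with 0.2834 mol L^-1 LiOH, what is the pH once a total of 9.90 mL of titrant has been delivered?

n(acid) = 0.09576 x 0.02108 = 0.002019 mol; n(LiOH) added = 0.2834 x 0.009900 = 0.002806 mol.
Base is in excess by 0.002806 - 0.002019 = 0.0007870 mol in a total volume of 0.03098 L.
[OH^-] = 0.0007870/0.03098 = 0.02540 M, so pOH = 1.60 and pH = 14.00 - 1.60 = 12.40.

12.40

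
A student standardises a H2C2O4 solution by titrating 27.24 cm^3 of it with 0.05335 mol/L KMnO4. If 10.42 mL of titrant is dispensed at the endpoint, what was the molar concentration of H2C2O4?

0.0510 M

n(KMnO4) = 0.05335 x 0.01042 = 0.0005559 mol.
From the balanced equation, 2 mol KMnO4 reacts with 5 mol H2C2O4, so n(H2C2O4) = 0.0005559 x 5/2 = 0.001390 mol.
[H2C2O4] = 0.001390 / 0.02724 L = 0.0510 M.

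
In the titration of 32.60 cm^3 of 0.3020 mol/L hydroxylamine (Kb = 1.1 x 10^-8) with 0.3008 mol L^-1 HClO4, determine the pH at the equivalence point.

3.43

n(NH2OH) = 0.3020 x 0.03260 = 0.009845 mol; V(HClO4) at equivalence = 0.009845/0.3008 = 0.03273 L.
At equivalence the base is fully converted to NH3OH+; total volume = 0.06533 L, so [NH3OH+] = 0.009845/0.06533 = 0.1507 M.
Ka(NH3OH+) = Kw/Kb = 1.0e-14 / 1.1 x 10^-8 = 9.09e-7.
[H^+] = sqrt(Ka x [NH3OH+]) = sqrt(9.09e-7 x 0.1507) = 0.000370 M.
pH = -log(0.000370) = 3.43.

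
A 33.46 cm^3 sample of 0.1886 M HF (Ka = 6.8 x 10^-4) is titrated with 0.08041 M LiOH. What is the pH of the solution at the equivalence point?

7.96

n(HF) = 0.1886 x 0.03346 = 0.006311 mol; V(LiOH) at equivalence = 0.006311/0.08041 = 0.07848 L.
At equivalence all the acid is converted to F-; total volume = 0.03346 + 0.07848 = 0.1119 L, so [F-] = 0.006311/0.1119 = 0.05637 M.
Kb = Kw/Ka = 1.0e-14 / 6.8 x 10^-4 = 1.47e-11.
[OH^-] = sqrt(Kb x [F-]) = sqrt(1.47e-11 x 0.05637) = 9.11e-7 M.
pOH = 6.04, so pH = 14.00 - 6.04 = 7.96.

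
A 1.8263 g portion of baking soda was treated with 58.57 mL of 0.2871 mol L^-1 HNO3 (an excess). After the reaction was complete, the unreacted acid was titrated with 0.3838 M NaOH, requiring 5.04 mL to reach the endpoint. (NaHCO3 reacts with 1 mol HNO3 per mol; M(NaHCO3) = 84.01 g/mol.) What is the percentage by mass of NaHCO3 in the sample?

Total n(HNO3) added = 0.2871 x 0.05857 = 0.01682 mol.
n(NaOH) used = 0.3838 x 0.005040 = 0.001934 mol, which equals the excess n(HNO3).
So n(HNO3) consumed by the sample = 0.01682 - 0.001934 = 0.01488 mol.
n(NaHCO3) = 0.01488 / 1 = 0.01488 mol.
mass NaHCO3 = 0.01488 x 84.01 = 1.250 g, so %NaHCO3 = 1.250/1.8263 x 100 = 68.5%.

68.5%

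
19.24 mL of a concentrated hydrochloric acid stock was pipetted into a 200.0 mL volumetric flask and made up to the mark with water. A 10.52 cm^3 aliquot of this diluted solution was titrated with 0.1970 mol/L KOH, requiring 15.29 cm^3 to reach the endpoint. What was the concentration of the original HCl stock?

2.98 M

n(KOH) = 0.1970 x 0.01529 = 0.003012 mol.
n(HCl) in the aliquot = 0.003012 mol.
[diluted HCl] = 0.003012 / 0.01052 = 0.2863 M.
Dilution factor = 200.0/19.24 = 10.40, so [stock] = 0.2863 x 10.40 = 2.98 M.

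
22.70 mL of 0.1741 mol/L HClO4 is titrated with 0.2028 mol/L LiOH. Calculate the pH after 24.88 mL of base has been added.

n(acid) = 0.1741 x 0.02270 = 0.003952 mol; n(LiOH) added = 0.2028 x 0.02488 = 0.005046 mol.
Base is in excess by 0.005046 - 0.003952 = 0.001094 mol in a total volume of 0.04758 L.
[OH^-] = 0.001094/0.04758 = 0.02298 M, so pOH = 1.64 and pH = 14.00 - 1.64 = 12.36.

12.36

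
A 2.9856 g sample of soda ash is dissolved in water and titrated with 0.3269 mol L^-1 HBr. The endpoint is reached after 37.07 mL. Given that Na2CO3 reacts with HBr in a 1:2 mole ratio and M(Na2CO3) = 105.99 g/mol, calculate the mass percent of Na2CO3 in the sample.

21.5%

n(HBr) = 0.3269 x 0.03707 = 0.01212 mol.
n(Na2CO3) = 0.01212 / 2 = 0.006059 mol.
mass of Na2CO3 = 0.006059 x 105.99 = 0.6422 g.
% purity = 0.6422 / 2.9856 x 100 = 21.5%.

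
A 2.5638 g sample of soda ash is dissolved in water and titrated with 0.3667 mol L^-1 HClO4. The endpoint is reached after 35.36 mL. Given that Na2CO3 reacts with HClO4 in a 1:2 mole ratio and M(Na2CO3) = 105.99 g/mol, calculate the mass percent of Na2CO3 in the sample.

26.8%

n(HClO4) = 0.3667 x 0.03536 = 0.01297 mol.
n(Na2CO3) = 0.01297 / 2 = 0.006483 mol.
mass of Na2CO3 = 0.006483 x 105.99 = 0.6872 g.
% purity = 0.6872 / 2.5638 x 100 = 26.8%.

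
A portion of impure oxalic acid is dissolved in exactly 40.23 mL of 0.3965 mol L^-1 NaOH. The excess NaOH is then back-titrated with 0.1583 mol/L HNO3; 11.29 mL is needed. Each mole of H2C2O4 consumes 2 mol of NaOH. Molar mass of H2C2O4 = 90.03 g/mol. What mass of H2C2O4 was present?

Total n(NaOH) added = 0.3965 x 0.04023 = 0.01595 mol.
n(HNO3) used = 0.1583 x 0.01129 = 0.001787 mol, which equals the excess n(NaOH).
So n(NaOH) consumed by the sample = 0.01595 - 0.001787 = 0.01416 mol.
n(H2C2O4) = 0.01416 / 2 = 0.007082 mol.
mass = 0.007082 mol x 90.03 g/mol = 0.638 g.

0.638 g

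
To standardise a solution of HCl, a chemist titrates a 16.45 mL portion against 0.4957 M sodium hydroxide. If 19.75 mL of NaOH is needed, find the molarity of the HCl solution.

n(NaOH) delivered = 0.4957 x 0.01975 = 0.009790 mol.
For a 1:1 reaction, n(HCl) = 0.009790 mol.
[HCl] = 0.009790 mol / 0.01645 L = 0.595 M.

0.595 M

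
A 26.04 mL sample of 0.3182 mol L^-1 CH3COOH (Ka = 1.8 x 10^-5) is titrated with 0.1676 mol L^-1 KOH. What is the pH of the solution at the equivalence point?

8.89

n(CH3COOH) = 0.3182 x 0.02604 = 0.008286 mol; V(KOH) at equivalence = 0.008286/0.1676 = 0.04944 L.
At equivalence all the acid is converted to CH3COO-; total volume = 0.02604 + 0.04944 = 0.07548 L, so [CH3COO-] = 0.008286/0.07548 = 0.1098 M.
Kb = Kw/Ka = 1.0e-14 / 1.8 x 10^-5 = 5.56e-10.
[OH^-] = sqrt(Kb x [CH3COO-]) = sqrt(5.56e-10 x 0.1098) = 7.81e-6 M.
pOH = 5.11, so pH = 14.00 - 5.11 = 8.89.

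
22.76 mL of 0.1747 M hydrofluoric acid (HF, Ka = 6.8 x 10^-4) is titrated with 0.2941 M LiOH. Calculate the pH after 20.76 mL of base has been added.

n(acid) = 0.1747 x 0.02276 = 0.003976 mol; n(LiOH) added = 0.2941 x 0.02076 = 0.006106 mol.
Base is in excess by 0.006106 - 0.003976 = 0.002129 mol in a total volume of 0.04352 L.
[OH^-] = 0.002129/0.04352 = 0.04893 M, so pOH = 1.31 and pH = 14.00 - 1.31 = 12.69.

12.69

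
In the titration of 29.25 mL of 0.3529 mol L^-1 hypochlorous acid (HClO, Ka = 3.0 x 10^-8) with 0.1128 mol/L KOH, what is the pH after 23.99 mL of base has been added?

7.07

Initial n(HClO) = 0.3529 x 0.02925 = 0.01032 mol.
n(KOH) added = 0.1128 x 0.02399 = 0.002706 mol, converting that many moles of HClO to ClO-.
Remaining n(HClO) = 0.007616 mol; n(ClO-) = 0.002706 mol.
By Henderson-Hasselbalch, pH = pKa + log([A^-]/[HA]) = 7.52 + log(0.002706/0.007616) = 7.52 + (-0.45) = 7.07.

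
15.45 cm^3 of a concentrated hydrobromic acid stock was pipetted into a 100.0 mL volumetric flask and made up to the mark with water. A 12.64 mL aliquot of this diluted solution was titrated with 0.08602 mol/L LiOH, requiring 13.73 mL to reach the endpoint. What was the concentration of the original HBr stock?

0.605 M

n(LiOH) = 0.08602 x 0.01373 = 0.001181 mol.
n(HBr) in the aliquot = 0.001181 mol.
[diluted HBr] = 0.001181 / 0.01264 = 0.09344 M.
Dilution factor = 100.0/15.45 = 6.472, so [stock] = 0.09344 x 6.472 = 0.605 M.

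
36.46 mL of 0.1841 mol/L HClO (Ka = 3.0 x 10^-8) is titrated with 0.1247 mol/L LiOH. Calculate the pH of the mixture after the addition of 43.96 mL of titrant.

Initial n(HClO) = 0.1841 x 0.03646 = 0.006712 mol.
n(LiOH) added = 0.1247 x 0.04396 = 0.005482 mol, converting that many moles of HClO to ClO-.
Remaining n(HClO) = 0.001230 mol; n(ClO-) = 0.005482 mol.
By Henderson-Hasselbalch, pH = pKa + log([A^-]/[HA]) = 7.52 + log(0.005482/0.001230) = 7.52 + (+0.65) = 8.17.

8.17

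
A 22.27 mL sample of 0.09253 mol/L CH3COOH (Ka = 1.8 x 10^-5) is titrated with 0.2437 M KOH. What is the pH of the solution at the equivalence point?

8.79

n(CH3COOH) = 0.09253 x 0.02227 = 0.002061 mol; V(KOH) at equivalence = 0.002061/0.2437 = 0.008456 L.
At equivalence all the acid is converted to CH3COO-; total volume = 0.02227 + 0.008456 = 0.03073 L, so [CH3COO-] = 0.002061/0.03073 = 0.06707 M.
Kb = Kw/Ka = 1.0e-14 / 1.8 x 10^-5 = 5.56e-10.
[OH^-] = sqrt(Kb x [CH3COO-]) = sqrt(5.56e-10 x 0.06707) = 6.10e-6 M.
pOH = 5.21, so pH = 14.00 - 5.21 = 8.79.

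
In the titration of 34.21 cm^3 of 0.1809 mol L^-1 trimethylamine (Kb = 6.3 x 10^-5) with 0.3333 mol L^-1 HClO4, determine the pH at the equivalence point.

5.37

n((CH3)3N) = 0.1809 x 0.03421 = 0.006189 mol; V(HClO4) at equivalence = 0.006189/0.3333 = 0.01857 L.
At equivalence the base is fully converted to (CH3)3NH+; total volume = 0.05278 L, so [(CH3)3NH+] = 0.006189/0.05278 = 0.1173 M.
Ka((CH3)3NH+) = Kw/Kb = 1.0e-14 / 6.3 x 10^-5 = 1.59e-10.
[H^+] = sqrt(Ka x [(CH3)3NH+]) = sqrt(1.59e-10 x 0.1173) = 4.31e-6 M.
pH = -log(4.31e-6) = 5.37.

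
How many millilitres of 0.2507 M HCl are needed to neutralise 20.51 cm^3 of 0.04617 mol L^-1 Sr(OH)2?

n(Sr(OH)2) = 0.04617 mol/L x 0.02051 L = 0.0009469 mol.
The neutralisation is 1 Sr(OH)2 : 2 HCl, so n(HCl) = 0.0009469 x 2/1 = 0.001894 mol.
V(HCl) = 0.001894 / 0.2507 = 0.007554 L = 7.55 mL.

7.55 mL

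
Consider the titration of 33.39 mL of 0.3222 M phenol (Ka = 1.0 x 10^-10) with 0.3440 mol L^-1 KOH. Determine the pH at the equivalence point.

n(C6H5OH) = 0.3222 x 0.03339 = 0.01076 mol; V(KOH) at equivalence = 0.01076/0.3440 = 0.03127 L.
At equivalence all the acid is converted to C6H5O-; total volume = 0.03339 + 0.03127 = 0.06466 L, so [C6H5O-] = 0.01076/0.06466 = 0.1664 M.
Kb = Kw/Ka = 1.0e-14 / 1.0 x 10^-10 = 0.000100.
[OH^-] = sqrt(Kb x [C6H5O-]) = sqrt(0.000100 x 0.1664) = 0.00408 M.
pOH = 2.39, so pH = 14.00 - 2.39 = 11.61.

11.61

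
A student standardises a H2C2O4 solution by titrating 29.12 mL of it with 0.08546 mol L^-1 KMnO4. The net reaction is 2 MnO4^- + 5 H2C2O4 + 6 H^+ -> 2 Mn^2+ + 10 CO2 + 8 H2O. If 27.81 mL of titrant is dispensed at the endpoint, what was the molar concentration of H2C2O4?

0.204 M

n(KMnO4) = 0.08546 x 0.02781 = 0.002377 mol.
From the balanced equation, 2 mol KMnO4 reacts with 5 mol H2C2O4, so n(H2C2O4) = 0.002377 x 5/2 = 0.005942 mol.
[H2C2O4] = 0.005942 / 0.02912 L = 0.204 M.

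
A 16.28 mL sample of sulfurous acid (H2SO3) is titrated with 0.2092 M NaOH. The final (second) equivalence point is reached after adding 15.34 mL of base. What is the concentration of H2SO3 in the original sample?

0.0986 M

n(NaOH) = 0.2092 x 0.01534 = 0.003209 mol.
At the final (second) equivalence point, 2 mol OH^- react per mol H2SO3, so n(H2SO3) = 0.003209 / 2 = 0.001605 mol.
[H2SO3] = 0.001605 / 0.01628 L = 0.0986 M.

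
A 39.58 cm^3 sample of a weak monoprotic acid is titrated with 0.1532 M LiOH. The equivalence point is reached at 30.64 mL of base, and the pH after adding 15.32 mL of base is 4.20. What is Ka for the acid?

6.3 x 10^-5

15.32 mL is half of the equivalence volume, so this is the half-equivalence point where [HA] = [A^-].
At half-equivalence pH = pKa, so pKa = 4.20.
Ka = 10^(-4.20) = 6.3 x 10^-5.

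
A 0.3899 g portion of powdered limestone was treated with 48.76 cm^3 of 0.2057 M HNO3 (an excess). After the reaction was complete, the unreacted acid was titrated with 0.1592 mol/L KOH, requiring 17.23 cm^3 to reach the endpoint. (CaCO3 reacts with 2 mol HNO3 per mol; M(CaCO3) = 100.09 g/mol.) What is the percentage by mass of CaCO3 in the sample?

Total n(HNO3) added = 0.2057 x 0.04876 = 0.01003 mol.
n(KOH) used = 0.1592 x 0.01723 = 0.002743 mol, which equals the excess n(HNO3).
So n(HNO3) consumed by the sample = 0.01003 - 0.002743 = 0.007287 mol.
n(CaCO3) = 0.007287 / 2 = 0.003643 mol.
mass CaCO3 = 0.003643 x 100.09 = 0.3647 g, so %CaCO3 = 0.3647/0.3899 x 100 = 93.5%.

93.5%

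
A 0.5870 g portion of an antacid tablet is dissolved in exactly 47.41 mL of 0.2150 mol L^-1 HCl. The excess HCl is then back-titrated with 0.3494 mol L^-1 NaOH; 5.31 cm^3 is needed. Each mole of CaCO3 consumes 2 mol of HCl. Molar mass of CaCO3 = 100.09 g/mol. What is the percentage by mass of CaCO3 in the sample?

Total n(HCl) added = 0.2150 x 0.04741 = 0.01019 mol.
n(NaOH) used = 0.3494 x 0.005310 = 0.001855 mol, which equals the excess n(HCl).
So n(HCl) consumed by the sample = 0.01019 - 0.001855 = 0.008338 mol.
n(CaCO3) = 0.008338 / 2 = 0.004169 mol.
mass CaCO3 = 0.004169 x 100.09 = 0.4173 g, so %CaCO3 = 0.4173/0.5870 x 100 = 71.1%.

71.1%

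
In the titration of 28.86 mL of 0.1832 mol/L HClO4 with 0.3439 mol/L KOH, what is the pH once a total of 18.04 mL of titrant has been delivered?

n(acid) = 0.1832 x 0.02886 = 0.005287 mol; n(KOH) added = 0.3439 x 0.01804 = 0.006204 mol.
Base is in excess by 0.006204 - 0.005287 = 0.0009168 mol in a total volume of 0.04690 L.
[OH^-] = 0.0009168/0.04690 = 0.01955 M, so pOH = 1.71 and pH = 14.00 - 1.71 = 12.29.

12.29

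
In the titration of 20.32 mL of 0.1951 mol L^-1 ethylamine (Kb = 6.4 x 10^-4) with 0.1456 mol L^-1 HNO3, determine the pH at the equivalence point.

n(C2H5NH2) = 0.1951 x 0.02032 = 0.003964 mol; V(HNO3) at equivalence = 0.003964/0.1456 = 0.02723 L.
At equivalence the base is fully converted to C2H5NH3+; total volume = 0.04755 L, so [C2H5NH3+] = 0.003964/0.04755 = 0.08338 M.
Ka(C2H5NH3+) = Kw/Kb = 1.0e-14 / 6.4 x 10^-4 = 1.56e-11.
[H^+] = sqrt(Ka x [C2H5NH3+]) = sqrt(1.56e-11 x 0.08338) = 1.14e-6 M.
pH = -log(1.14e-6) = 5.94.

5.94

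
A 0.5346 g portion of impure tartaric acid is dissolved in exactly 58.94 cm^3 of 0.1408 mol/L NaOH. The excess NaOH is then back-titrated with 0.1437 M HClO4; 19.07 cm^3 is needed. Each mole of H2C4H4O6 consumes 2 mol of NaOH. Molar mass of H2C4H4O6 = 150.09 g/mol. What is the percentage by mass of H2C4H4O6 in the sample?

Total n(NaOH) added = 0.1408 x 0.05894 = 0.008299 mol.
n(HClO4) used = 0.1437 x 0.01907 = 0.002740 mol, which equals the excess n(NaOH).
So n(NaOH) consumed by the sample = 0.008299 - 0.002740 = 0.005558 mol.
n(H2C4H4O6) = 0.005558 / 2 = 0.002779 mol.
mass H2C4H4O6 = 0.002779 x 150.09 = 0.4171 g, so %H2C4H4O6 = 0.4171/0.5346 x 100 = 78.0%.

78.0%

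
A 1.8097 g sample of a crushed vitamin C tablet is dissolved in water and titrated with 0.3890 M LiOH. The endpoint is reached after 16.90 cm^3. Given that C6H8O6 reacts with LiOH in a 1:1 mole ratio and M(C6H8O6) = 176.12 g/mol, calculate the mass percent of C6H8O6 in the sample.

64.0%

n(LiOH) = 0.3890 x 0.01690 = 0.006574 mol.
n(C6H8O6) = 0.006574 / 1 = 0.006574 mol.
mass of C6H8O6 = 0.006574 x 176.12 = 1.158 g.
% purity = 1.158 / 1.8097 x 100 = 64.0%.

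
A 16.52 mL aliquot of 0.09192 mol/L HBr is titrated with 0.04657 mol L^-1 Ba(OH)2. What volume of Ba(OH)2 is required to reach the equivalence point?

n(HBr) = 0.09192 mol/L x 0.01652 L = 0.001519 mol.
The neutralisation is 2 HBr : 1 Ba(OH)2, so n(Ba(OH)2) = 0.001519 x 1/2 = 0.0007593 mol.
V(Ba(OH)2) = 0.0007593 / 0.04657 = 0.01630 L = 16.3 mL.

16.3 mL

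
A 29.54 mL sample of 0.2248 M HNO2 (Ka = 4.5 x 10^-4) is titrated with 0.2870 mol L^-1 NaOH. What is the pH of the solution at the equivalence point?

n(HNO2) = 0.2248 x 0.02954 = 0.006641 mol; V(NaOH) at equivalence = 0.006641/0.2870 = 0.02314 L.
At equivalence all the acid is converted to NO2-; total volume = 0.02954 + 0.02314 = 0.05268 L, so [NO2-] = 0.006641/0.05268 = 0.1261 M.
Kb = Kw/Ka = 1.0e-14 / 4.5 x 10^-4 = 2.22e-11.
[OH^-] = sqrt(Kb x [NO2-]) = sqrt(2.22e-11 x 0.1261) = 1.67e-6 M.
pOH = 5.78, so pH = 14.00 - 5.78 = 8.22.

8.22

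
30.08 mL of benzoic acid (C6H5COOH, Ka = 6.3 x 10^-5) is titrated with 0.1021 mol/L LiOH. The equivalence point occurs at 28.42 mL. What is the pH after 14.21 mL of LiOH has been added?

4.20

14.21 mL is exactly half the equivalence volume (28.42/2), i.e. the half-equivalence point.
There, n(HA) = n(A^-), so pH = pKa = -log(6.3 x 10^-5) = 4.20.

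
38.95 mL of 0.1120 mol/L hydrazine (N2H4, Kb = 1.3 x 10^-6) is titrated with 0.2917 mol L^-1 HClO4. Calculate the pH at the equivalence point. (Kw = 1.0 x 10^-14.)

n(N2H4) = 0.1120 x 0.03895 = 0.004362 mol; V(HClO4) at equivalence = 0.004362/0.2917 = 0.01496 L.
At equivalence the base is fully converted to N2H5+; total volume = 0.05391 L, so [N2H5+] = 0.004362/0.05391 = 0.08093 M.
Ka(N2H5+) = Kw/Kb = 1.0e-14 / 1.3 x 10^-6 = 7.69e-9.
[H^+] = sqrt(Ka x [N2H5+]) = sqrt(7.69e-9 x 0.08093) = 2.50e-5 M.
pH = -log(2.50e-5) = 4.60.

4.60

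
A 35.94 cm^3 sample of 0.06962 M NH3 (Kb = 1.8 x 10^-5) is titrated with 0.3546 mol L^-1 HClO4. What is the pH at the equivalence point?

5.25

n(NH3) = 0.06962 x 0.03594 = 0.002502 mol; V(HClO4) at equivalence = 0.002502/0.3546 = 0.007056 L.
At equivalence the base is fully converted to NH4+; total volume = 0.04300 L, so [NH4+] = 0.002502/0.04300 = 0.05819 M.
Ka(NH4+) = Kw/Kb = 1.0e-14 / 1.8 x 10^-5 = 5.56e-10.
[H^+] = sqrt(Ka x [NH4+]) = sqrt(5.56e-10 x 0.05819) = 5.69e-6 M.
pH = -log(5.69e-6) = 5.25.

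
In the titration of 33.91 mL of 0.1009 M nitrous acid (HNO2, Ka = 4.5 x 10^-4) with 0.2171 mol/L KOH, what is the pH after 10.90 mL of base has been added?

3.70

Initial n(HNO2) = 0.1009 x 0.03391 = 0.003422 mol.
n(KOH) added = 0.2171 x 0.01090 = 0.002366 mol, converting that many moles of HNO2 to NO2-.
Remaining n(HNO2) = 0.001055 mol; n(NO2-) = 0.002366 mol.
By Henderson-Hasselbalch, pH = pKa + log([A^-]/[HA]) = 3.35 + log(0.002366/0.001055) = 3.35 + (+0.35) = 3.70.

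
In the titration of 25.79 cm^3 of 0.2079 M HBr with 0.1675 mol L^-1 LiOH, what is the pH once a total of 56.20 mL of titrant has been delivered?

12.69

n(acid) = 0.2079 x 0.02579 = 0.005362 mol; n(LiOH) added = 0.1675 x 0.05620 = 0.009414 mol.
Base is in excess by 0.009414 - 0.005362 = 0.004052 mol in a total volume of 0.08199 L.
[OH^-] = 0.004052/0.08199 = 0.04942 M, so pOH = 1.31 and pH = 14.00 - 1.31 = 12.69.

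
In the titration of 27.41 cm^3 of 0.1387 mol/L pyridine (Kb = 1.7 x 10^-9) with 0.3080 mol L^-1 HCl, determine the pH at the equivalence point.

3.12

n(C5H5N) = 0.1387 x 0.02741 = 0.003802 mol; V(HCl) at equivalence = 0.003802/0.3080 = 0.01234 L.
At equivalence the base is fully converted to C5H5NH+; total volume = 0.03975 L, so [C5H5NH+] = 0.003802/0.03975 = 0.09563 M.
Ka(C5H5NH+) = Kw/Kb = 1.0e-14 / 1.7 x 10^-9 = 5.88e-6.
[H^+] = sqrt(Ka x [C5H5NH+]) = sqrt(5.88e-6 x 0.09563) = 0.000750 M.
pH = -log(0.000750) = 3.12.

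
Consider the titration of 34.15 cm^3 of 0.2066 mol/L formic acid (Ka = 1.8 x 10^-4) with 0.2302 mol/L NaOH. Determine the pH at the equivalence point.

8.39

n(HCOOH) = 0.2066 x 0.03415 = 0.007055 mol; V(NaOH) at equivalence = 0.007055/0.2302 = 0.03065 L.
At equivalence all the acid is converted to HCOO-; total volume = 0.03415 + 0.03065 = 0.06480 L, so [HCOO-] = 0.007055/0.06480 = 0.1089 M.
Kb = Kw/Ka = 1.0e-14 / 1.8 x 10^-4 = 5.56e-11.
[OH^-] = sqrt(Kb x [HCOO-]) = sqrt(5.56e-11 x 0.1089) = 2.46e-6 M.
pOH = 5.61, so pH = 14.00 - 5.61 = 8.39.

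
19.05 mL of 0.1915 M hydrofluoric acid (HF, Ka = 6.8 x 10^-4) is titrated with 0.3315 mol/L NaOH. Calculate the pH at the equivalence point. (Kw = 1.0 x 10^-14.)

n(HF) = 0.1915 x 0.01905 = 0.003648 mol; V(NaOH) at equivalence = 0.003648/0.3315 = 0.01100 L.
At equivalence all the acid is converted to F-; total volume = 0.01905 + 0.01100 = 0.03005 L, so [F-] = 0.003648/0.03005 = 0.1214 M.
Kb = Kw/Ka = 1.0e-14 / 6.8 x 10^-4 = 1.47e-11.
[OH^-] = sqrt(Kb x [F-]) = sqrt(1.47e-11 x 0.1214) = 1.34e-6 M.
pOH = 5.87, so pH = 14.00 - 5.87 = 8.13.

8.13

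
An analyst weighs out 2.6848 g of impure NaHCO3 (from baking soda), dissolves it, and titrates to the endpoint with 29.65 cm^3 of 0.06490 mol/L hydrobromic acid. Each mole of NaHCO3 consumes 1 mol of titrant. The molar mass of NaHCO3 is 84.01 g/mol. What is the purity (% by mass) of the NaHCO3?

n(HBr) = 0.06490 x 0.02965 = 0.001924 mol.
n(NaHCO3) = 0.001924 / 1 = 0.001924 mol.
mass of NaHCO3 = 0.001924 x 84.01 = 0.1617 g.
% purity = 0.1617 / 2.6848 x 100 = 6.02%.

6.02%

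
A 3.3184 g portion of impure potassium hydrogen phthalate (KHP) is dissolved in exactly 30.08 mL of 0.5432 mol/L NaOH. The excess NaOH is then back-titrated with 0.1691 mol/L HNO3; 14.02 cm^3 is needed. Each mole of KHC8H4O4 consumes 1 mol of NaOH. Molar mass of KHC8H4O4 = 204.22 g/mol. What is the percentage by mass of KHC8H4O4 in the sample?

Total n(NaOH) added = 0.5432 x 0.03008 = 0.01634 mol.
n(HNO3) used = 0.1691 x 0.01402 = 0.002371 mol, which equals the excess n(NaOH).
So n(NaOH) consumed by the sample = 0.01634 - 0.002371 = 0.01397 mol.
n(KHC8H4O4) = 0.01397 / 1 = 0.01397 mol.
mass KHC8H4O4 = 0.01397 x 204.22 = 2.853 g, so %KHC8H4O4 = 2.853/3.3184 x 100 = 86.0%.

86.0%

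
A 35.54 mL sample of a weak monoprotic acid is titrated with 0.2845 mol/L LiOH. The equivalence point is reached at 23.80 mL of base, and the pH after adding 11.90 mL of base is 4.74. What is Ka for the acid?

1.8 x 10^-5

11.90 mL is half of the equivalence volume, so this is the half-equivalence point where [HA] = [A^-].
At half-equivalence pH = pKa, so pKa = 4.74.
Ka = 10^(-4.74) = 1.8 x 10^-5.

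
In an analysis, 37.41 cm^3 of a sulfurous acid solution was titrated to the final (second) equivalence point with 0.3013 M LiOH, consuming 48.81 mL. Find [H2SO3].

n(LiOH) = 0.3013 x 0.04881 = 0.01471 mol.
At the final (second) equivalence point, 2 mol OH^- react per mol H2SO3, so n(H2SO3) = 0.01471 / 2 = 0.007353 mol.
[H2SO3] = 0.007353 / 0.03741 L = 0.197 M.

0.197 M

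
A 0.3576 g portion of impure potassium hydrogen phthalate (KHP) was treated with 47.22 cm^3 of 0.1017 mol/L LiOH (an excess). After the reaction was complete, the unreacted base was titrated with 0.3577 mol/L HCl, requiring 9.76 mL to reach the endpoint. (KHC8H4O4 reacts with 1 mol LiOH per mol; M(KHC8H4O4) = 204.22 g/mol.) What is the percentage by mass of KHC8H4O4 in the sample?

74.9%

Total n(LiOH) added = 0.1017 x 0.04722 = 0.004802 mol.
n(HCl) used = 0.3577 x 0.009760 = 0.003491 mol, which equals the excess n(LiOH).
So n(LiOH) consumed by the sample = 0.004802 - 0.003491 = 0.001311 mol.
n(KHC8H4O4) = 0.001311 / 1 = 0.001311 mol.
mass KHC8H4O4 = 0.001311 x 204.22 = 0.2678 g, so %KHC8H4O4 = 0.2678/0.3576 x 100 = 74.9%.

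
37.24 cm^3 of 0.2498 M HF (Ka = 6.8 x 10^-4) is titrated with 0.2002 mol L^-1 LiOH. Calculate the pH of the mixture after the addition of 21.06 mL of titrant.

3.09

Initial n(HF) = 0.2498 x 0.03724 = 0.009303 mol.
n(LiOH) added = 0.2002 x 0.02106 = 0.004216 mol, converting that many moles of HF to F-.
Remaining n(HF) = 0.005086 mol; n(F-) = 0.004216 mol.
By Henderson-Hasselbalch, pH = pKa + log([A^-]/[HA]) = 3.17 + log(0.004216/0.005086) = 3.17 + (-0.08) = 3.09.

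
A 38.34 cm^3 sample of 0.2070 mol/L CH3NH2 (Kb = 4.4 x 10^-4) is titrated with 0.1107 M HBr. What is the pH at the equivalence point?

n(CH3NH2) = 0.2070 x 0.03834 = 0.007936 mol; V(HBr) at equivalence = 0.007936/0.1107 = 0.07169 L.
At equivalence the base is fully converted to CH3NH3+; total volume = 0.1100 L, so [CH3NH3+] = 0.007936/0.1100 = 0.07213 M.
Ka(CH3NH3+) = Kw/Kb = 1.0e-14 / 4.4 x 10^-4 = 2.27e-11.
[H^+] = sqrt(Ka x [CH3NH3+]) = sqrt(2.27e-11 x 0.07213) = 1.28e-6 M.
pH = -log(1.28e-6) = 5.89.

5.89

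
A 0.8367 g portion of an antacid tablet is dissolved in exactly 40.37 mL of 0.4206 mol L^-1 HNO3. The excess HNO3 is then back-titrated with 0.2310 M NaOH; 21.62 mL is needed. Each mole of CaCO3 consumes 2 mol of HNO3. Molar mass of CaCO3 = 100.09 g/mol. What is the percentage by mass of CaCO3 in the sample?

Total n(HNO3) added = 0.4206 x 0.04037 = 0.01698 mol.
n(NaOH) used = 0.2310 x 0.02162 = 0.004994 mol, which equals the excess n(HNO3).
So n(HNO3) consumed by the sample = 0.01698 - 0.004994 = 0.01199 mol.
n(CaCO3) = 0.01199 / 2 = 0.005993 mol.
mass CaCO3 = 0.005993 x 100.09 = 0.5998 g, so %CaCO3 = 0.5998/0.8367 x 100 = 71.7%.

71.7%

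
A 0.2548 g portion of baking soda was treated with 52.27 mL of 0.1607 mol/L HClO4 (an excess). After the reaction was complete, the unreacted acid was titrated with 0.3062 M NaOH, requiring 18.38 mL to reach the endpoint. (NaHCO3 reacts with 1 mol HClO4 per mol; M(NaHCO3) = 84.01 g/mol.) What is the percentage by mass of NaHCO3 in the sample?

91.4%

Total n(HClO4) added = 0.1607 x 0.05227 = 0.008400 mol.
n(NaOH) used = 0.3062 x 0.01838 = 0.005628 mol, which equals the excess n(HClO4).
So n(HClO4) consumed by the sample = 0.008400 - 0.005628 = 0.002772 mol.
n(NaHCO3) = 0.002772 / 1 = 0.002772 mol.
mass NaHCO3 = 0.002772 x 84.01 = 0.2329 g, so %NaHCO3 = 0.2329/0.2548 x 100 = 91.4%.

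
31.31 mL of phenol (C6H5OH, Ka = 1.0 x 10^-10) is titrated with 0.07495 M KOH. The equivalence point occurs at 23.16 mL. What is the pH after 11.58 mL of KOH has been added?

11.58 mL is exactly half the equivalence volume (23.16/2), i.e. the half-equivalence point.
There, n(HA) = n(A^-), so pH = pKa = -log(1.0 x 10^-10) = 10.00.

10.00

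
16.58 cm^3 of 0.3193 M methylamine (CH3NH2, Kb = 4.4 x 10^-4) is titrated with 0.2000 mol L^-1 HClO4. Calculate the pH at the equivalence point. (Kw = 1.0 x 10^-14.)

5.78

n(CH3NH2) = 0.3193 x 0.01658 = 0.005294 mol; V(HClO4) at equivalence = 0.005294/0.2000 = 0.02647 L.
At equivalence the base is fully converted to CH3NH3+; total volume = 0.04305 L, so [CH3NH3+] = 0.005294/0.04305 = 0.1230 M.
Ka(CH3NH3+) = Kw/Kb = 1.0e-14 / 4.4 x 10^-4 = 2.27e-11.
[H^+] = sqrt(Ka x [CH3NH3+]) = sqrt(2.27e-11 x 0.1230) = 1.67e-6 M.
pH = -log(1.67e-6) = 5.78.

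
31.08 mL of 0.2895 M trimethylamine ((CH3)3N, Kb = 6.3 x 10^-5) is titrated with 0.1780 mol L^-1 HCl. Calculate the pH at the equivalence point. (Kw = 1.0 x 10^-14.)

n((CH3)3N) = 0.2895 x 0.03108 = 0.008998 mol; V(HCl) at equivalence = 0.008998/0.1780 = 0.05055 L.
At equivalence the base is fully converted to (CH3)3NH+; total volume = 0.08163 L, so [(CH3)3NH+] = 0.008998/0.08163 = 0.1102 M.
Ka((CH3)3NH+) = Kw/Kb = 1.0e-14 / 6.3 x 10^-5 = 1.59e-10.
[H^+] = sqrt(Ka x [(CH3)3NH+]) = sqrt(1.59e-10 x 0.1102) = 4.18e-6 M.
pH = -log(4.18e-6) = 5.38.

5.38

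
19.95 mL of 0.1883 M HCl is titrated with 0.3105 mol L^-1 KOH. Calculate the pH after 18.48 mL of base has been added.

n(acid) = 0.1883 x 0.01995 = 0.003757 mol; n(KOH) added = 0.3105 x 0.01848 = 0.005738 mol.
Base is in excess by 0.005738 - 0.003757 = 0.001981 mol in a total volume of 0.03843 L.
[OH^-] = 0.001981/0.03843 = 0.05156 M, so pOH = 1.29 and pH = 14.00 - 1.29 = 12.71.

12.71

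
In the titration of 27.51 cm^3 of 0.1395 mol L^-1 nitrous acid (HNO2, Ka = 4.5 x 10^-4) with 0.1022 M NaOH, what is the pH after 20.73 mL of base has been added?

3.44

Initial n(HNO2) = 0.1395 x 0.02751 = 0.003838 mol.
n(NaOH) added = 0.1022 x 0.02073 = 0.002119 mol, converting that many moles of HNO2 to NO2-.
Remaining n(HNO2) = 0.001719 mol; n(NO2-) = 0.002119 mol.
By Henderson-Hasselbalch, pH = pKa + log([A^-]/[HA]) = 3.35 + log(0.002119/0.001719) = 3.35 + (+0.09) = 3.44.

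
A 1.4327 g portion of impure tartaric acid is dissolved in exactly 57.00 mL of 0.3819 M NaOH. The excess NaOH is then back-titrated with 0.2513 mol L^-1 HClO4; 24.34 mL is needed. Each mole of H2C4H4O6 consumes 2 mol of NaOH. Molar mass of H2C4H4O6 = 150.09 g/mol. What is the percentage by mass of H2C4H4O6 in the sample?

82.0%

Total n(NaOH) added = 0.3819 x 0.05700 = 0.02177 mol.
n(HClO4) used = 0.2513 x 0.02434 = 0.006117 mol, which equals the excess n(NaOH).
So n(NaOH) consumed by the sample = 0.02177 - 0.006117 = 0.01565 mol.
n(H2C4H4O6) = 0.01565 / 2 = 0.007826 mol.
mass H2C4H4O6 = 0.007826 x 150.09 = 1.175 g, so %H2C4H4O6 = 1.175/1.4327 x 100 = 82.0%.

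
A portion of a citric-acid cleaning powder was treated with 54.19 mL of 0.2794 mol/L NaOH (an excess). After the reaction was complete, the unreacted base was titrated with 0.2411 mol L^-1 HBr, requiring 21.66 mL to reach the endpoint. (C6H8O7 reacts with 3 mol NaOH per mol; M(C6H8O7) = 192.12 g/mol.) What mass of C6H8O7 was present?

0.635 g

Total n(NaOH) added = 0.2794 x 0.05419 = 0.01514 mol.
n(HBr) used = 0.2411 x 0.02166 = 0.005222 mol, which equals the excess n(NaOH).
So n(NaOH) consumed by the sample = 0.01514 - 0.005222 = 0.009918 mol.
n(C6H8O7) = 0.009918 / 3 = 0.003306 mol.
mass = 0.003306 mol x 192.12 g/mol = 0.635 g.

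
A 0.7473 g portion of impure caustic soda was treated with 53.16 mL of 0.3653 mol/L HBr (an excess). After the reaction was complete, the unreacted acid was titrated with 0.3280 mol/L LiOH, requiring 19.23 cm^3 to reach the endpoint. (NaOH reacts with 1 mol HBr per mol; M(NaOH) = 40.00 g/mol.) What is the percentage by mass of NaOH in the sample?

70.2%

Total n(HBr) added = 0.3653 x 0.05316 = 0.01942 mol.
n(LiOH) used = 0.3280 x 0.01923 = 0.006307 mol, which equals the excess n(HBr).
So n(HBr) consumed by the sample = 0.01942 - 0.006307 = 0.01311 mol.
n(NaOH) = 0.01311 / 1 = 0.01311 mol.
mass NaOH = 0.01311 x 40.00 = 0.5245 g, so %NaOH = 0.5245/0.7473 x 100 = 70.2%.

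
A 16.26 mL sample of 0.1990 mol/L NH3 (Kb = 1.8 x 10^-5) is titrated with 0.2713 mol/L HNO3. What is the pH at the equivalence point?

5.10

n(NH3) = 0.1990 x 0.01626 = 0.003236 mol; V(HNO3) at equivalence = 0.003236/0.2713 = 0.01193 L.
At equivalence the base is fully converted to NH4+; total volume = 0.02819 L, so [NH4+] = 0.003236/0.02819 = 0.1148 M.
Ka(NH4+) = Kw/Kb = 1.0e-14 / 1.8 x 10^-5 = 5.56e-10.
[H^+] = sqrt(Ka x [NH4+]) = sqrt(5.56e-10 x 0.1148) = 7.99e-6 M.
pH = -log(7.99e-6) = 5.10.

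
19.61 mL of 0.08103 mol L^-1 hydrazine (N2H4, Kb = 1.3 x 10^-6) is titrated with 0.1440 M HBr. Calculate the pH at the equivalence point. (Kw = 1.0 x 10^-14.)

n(N2H4) = 0.08103 x 0.01961 = 0.001589 mol; V(HBr) at equivalence = 0.001589/0.1440 = 0.01103 L.
At equivalence the base is fully converted to N2H5+; total volume = 0.03064 L, so [N2H5+] = 0.001589/0.03064 = 0.05185 M.
Ka(N2H5+) = Kw/Kb = 1.0e-14 / 1.3 x 10^-6 = 7.69e-9.
[H^+] = sqrt(Ka x [N2H5+]) = sqrt(7.69e-9 x 0.05185) = 2.00e-5 M.
pH = -log(2.00e-5) = 4.70.

4.70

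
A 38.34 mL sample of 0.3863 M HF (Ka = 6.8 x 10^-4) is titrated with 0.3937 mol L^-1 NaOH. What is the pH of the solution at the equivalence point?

8.23

n(HF) = 0.3863 x 0.03834 = 0.01481 mol; V(NaOH) at equivalence = 0.01481/0.3937 = 0.03762 L.
At equivalence all the acid is converted to F-; total volume = 0.03834 + 0.03762 = 0.07596 L, so [F-] = 0.01481/0.07596 = 0.1950 M.
Kb = Kw/Ka = 1.0e-14 / 6.8 x 10^-4 = 1.47e-11.
[OH^-] = sqrt(Kb x [F-]) = sqrt(1.47e-11 x 0.1950) = 1.69e-6 M.
pOH = 5.77, so pH = 14.00 - 5.77 = 8.23.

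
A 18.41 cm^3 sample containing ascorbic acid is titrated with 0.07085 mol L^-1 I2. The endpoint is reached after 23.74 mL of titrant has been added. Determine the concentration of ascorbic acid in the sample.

n(I2) = 0.07085 x 0.02374 = 0.001682 mol.
From the balanced equation, 1 mol I2 reacts with 1 mol ascorbic acid, so n(ascorbic acid) = 0.001682 x 1/1 = 0.001682 mol.
[ascorbic acid] = 0.001682 / 0.01841 L = 0.0914 M.

0.0914 M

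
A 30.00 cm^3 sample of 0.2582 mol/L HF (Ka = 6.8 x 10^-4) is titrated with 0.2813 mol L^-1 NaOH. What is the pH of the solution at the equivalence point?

8.15

n(HF) = 0.2582 x 0.03000 = 0.007746 mol; V(NaOH) at equivalence = 0.007746/0.2813 = 0.02754 L.
At equivalence all the acid is converted to F-; total volume = 0.03000 + 0.02754 = 0.05754 L, so [F-] = 0.007746/0.05754 = 0.1346 M.
Kb = Kw/Ka = 1.0e-14 / 6.8 x 10^-4 = 1.47e-11.
[OH^-] = sqrt(Kb x [F-]) = sqrt(1.47e-11 x 0.1346) = 1.41e-6 M.
pOH = 5.85, so pH = 14.00 - 5.85 = 8.15.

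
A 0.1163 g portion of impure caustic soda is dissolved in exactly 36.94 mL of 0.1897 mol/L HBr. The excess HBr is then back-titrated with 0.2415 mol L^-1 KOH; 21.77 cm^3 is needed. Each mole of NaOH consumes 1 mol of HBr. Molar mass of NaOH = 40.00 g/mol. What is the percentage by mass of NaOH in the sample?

Total n(HBr) added = 0.1897 x 0.03694 = 0.007008 mol.
n(KOH) used = 0.2415 x 0.02177 = 0.005257 mol, which equals the excess n(HBr).
So n(HBr) consumed by the sample = 0.007008 - 0.005257 = 0.001750 mol.
n(NaOH) = 0.001750 / 1 = 0.001750 mol.
mass NaOH = 0.001750 x 40.00 = 0.07000 g, so %NaOH = 0.07000/0.1163 x 100 = 60.2%.

60.2%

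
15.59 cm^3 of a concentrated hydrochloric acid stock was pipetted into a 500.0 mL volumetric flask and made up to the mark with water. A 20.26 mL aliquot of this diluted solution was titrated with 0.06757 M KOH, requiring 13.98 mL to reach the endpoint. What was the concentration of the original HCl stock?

1.50 M

n(KOH) = 0.06757 x 0.01398 = 0.0009446 mol.
n(HCl) in the aliquot = 0.0009446 mol.
[diluted HCl] = 0.0009446 / 0.02026 = 0.04663 M.
Dilution factor = 500.0/15.59 = 32.07, so [stock] = 0.04663 x 32.07 = 1.50 M.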